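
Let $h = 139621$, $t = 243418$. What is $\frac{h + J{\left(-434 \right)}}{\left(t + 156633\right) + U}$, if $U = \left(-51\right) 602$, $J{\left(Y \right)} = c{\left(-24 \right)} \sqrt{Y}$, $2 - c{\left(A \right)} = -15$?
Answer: $\frac{139621}{369349} + \frac{17 i \sqrt{434}}{369349} \approx 0.37802 + 0.00095886 i$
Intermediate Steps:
$c{\left(A \right)} = 17$ ($c{\left(A \right)} = 2 - -15 = 2 + 15 = 17$)
$J{\left(Y \right)} = 17 \sqrt{Y}$
$U = -30702$
$\frac{h + J{\left(-434 \right)}}{\left(t + 156633\right) + U} = \frac{139621 + 17 \sqrt{-434}}{\left(243418 + 156633\right) - 30702} = \frac{139621 + 17 i \sqrt{434}}{400051 - 30702} = \frac{139621 + 17 i \sqrt{434}}{369349} = \left(139621 + 17 i \sqrt{434}\right) \frac{1}{369349} = \frac{139621}{369349} + \frac{17 i \sqrt{434}}{369349}$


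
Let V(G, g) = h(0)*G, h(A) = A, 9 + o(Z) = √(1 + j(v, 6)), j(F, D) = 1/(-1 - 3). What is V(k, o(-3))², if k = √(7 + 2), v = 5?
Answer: 0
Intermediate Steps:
j(F, D) = -¼ (j(F, D) = 1/(-4) = -¼)
o(Z) = -9 + √3/2 (o(Z) = -9 + √(1 - ¼) = -9 + √(¾) = -9 + √3/2)
k = 3 (k = √9 = 3)
V(G, g) = 0 (V(G, g) = 0*G = 0)
V(k, o(-3))² = 0² = 0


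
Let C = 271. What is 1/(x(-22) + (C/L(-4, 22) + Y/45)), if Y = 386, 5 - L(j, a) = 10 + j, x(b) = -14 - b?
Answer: -45/11449 ≈ -0.0039305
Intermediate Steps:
L(j, a) = -5 - j (L(j, a) = 5 - (10 + j) = 5 + (-10 - j) = -5 - j)
1/(x(-22) + (C/L(-4, 22) + Y/45)) = 1/((-14 - 1*(-22)) + (271/(-5 - 1*(-4)) + 386/45)) = 1/((-14 + 22) + (271/(-5 + 4) + 386*(1/45))) = 1/(8 + (271/(-1) + 386/45)) = 1/(8 + (271*(-1) + 386/45)) = 1/(8 + (-271 + 386/45)) = 1/(8 - 11809/45) = 1/(-11449/45) = -45/11449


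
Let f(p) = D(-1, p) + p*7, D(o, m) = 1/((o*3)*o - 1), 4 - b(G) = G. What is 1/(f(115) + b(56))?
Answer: 2/1507 ≈ 0.0013271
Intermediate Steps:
b(G) = 4 - G
D(o, m) = 1/(-1 + 3*o**2) (D(o, m) = 1/((3*o)*o - 1) = 1/(3*o**2 - 1) = 1/(-1 + 3*o**2))
f(p) = 1/2 + 7*p (f(p) = 1/(-1 + 3*(-1)**2) + p*7 = 1/(-1 + 3*1) + 7*p = 1/(-1 + 3) + 7*p = 1/2 + 7*p)
1/(f(115) + b(56)) = 1/((1/2 + 7*115) + (4 - 1*56)) = 1/((1/2 + 805) + (4 - 56)) = 1/(1611/2 - 52) = 1/(1507/2) = 2/1507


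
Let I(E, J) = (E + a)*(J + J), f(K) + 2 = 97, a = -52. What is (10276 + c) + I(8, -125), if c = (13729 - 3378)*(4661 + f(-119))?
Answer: 49250632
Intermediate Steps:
f(K) = 95 (f(K) = -2 + 97 = 95)
I(E, J) = 2*J*(-52 + E) (I(E, J) = (E - 52)*(J + J) = (-52 + E)*(2*J) = 2*J*(-52 + E))
c = 49229356 (c = (13729 - 3378)*(4661 + 95) = 10351*4756 = 49229356)
(10276 + c) + I(8, -125) = (10276 + 49229356) + 2*(-125)*(-52 + 8) = 49239632 + 2*(-125)*(-44) = 49239632 + 11000 = 49250632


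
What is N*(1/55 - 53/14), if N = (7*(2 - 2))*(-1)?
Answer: 0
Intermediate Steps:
N = 0 (N = (7*0)*(-1) = 0*(-1) = 0)
N*(1/55 - 53/14) = 0*(1/55 - 53/14) = 0*(-2901/770) = 0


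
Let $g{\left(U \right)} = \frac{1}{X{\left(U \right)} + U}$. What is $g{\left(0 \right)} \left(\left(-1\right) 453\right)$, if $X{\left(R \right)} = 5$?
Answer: $- \frac{453}{5} \approx -90.6$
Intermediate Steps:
$g{\left(U \right)} = \frac{1}{5 + U}$
$g{\left(0 \right)} \left(\left(-1\right) 453\right) = \frac{\left(-1\right) 453}{5 + 0} = \frac{1}{5} \left(-453\right) = - \frac{453}{5}$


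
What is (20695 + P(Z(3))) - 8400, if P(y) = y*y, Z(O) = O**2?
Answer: 12376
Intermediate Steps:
P(y) = y**2
(20695 + P(Z(3))) - 8400 = (20695 + (3**2)**2) - 8400 = (20695 + 9**2) - 8400 = (20695 + 81) - 8400 = 20776 - 8400 = 12376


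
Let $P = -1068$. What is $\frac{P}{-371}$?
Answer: $\frac{1068}{371} \approx 2.8787$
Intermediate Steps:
$\frac{P}{-371} = - \frac{1068}{-371} = \left(-1068\right) \left(- \frac{1}{371}\right) = \frac{1068}{371}$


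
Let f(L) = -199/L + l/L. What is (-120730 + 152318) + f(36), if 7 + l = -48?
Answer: 568457/18 ≈ 31581.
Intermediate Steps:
l = -55 (l = -7 - 48 = -55)
f(L) = -254/L (f(L) = -199/L - 55/L = -254/L)
(-120730 + 152318) + f(36) = (-120730 + 152318) - 254/36 = 31588 - 254*1/36 = 31588 - 127/18 = 568457/18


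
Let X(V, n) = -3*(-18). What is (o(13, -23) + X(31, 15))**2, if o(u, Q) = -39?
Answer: 225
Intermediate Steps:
X(V, n) = 54
(o(13, -23) + X(31, 15))**2 = (-39 + 54)**2 = 15**2 = 225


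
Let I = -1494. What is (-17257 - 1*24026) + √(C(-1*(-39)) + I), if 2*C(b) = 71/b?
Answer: -41283 + I*√9083958/78 ≈ -41283.0 + 38.641*I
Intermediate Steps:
C(b) = 71/(2*b) (C(b) = (71/b)/2 = 71/(2*b))
(-17257 - 1*24026) + √(C(-1*(-39)) + I) = (-17257 - 1*24026) + √(71/(2*((-1*(-39)))) - 1494) = (-17257 - 24026) + √((71/2)/39 - 1494) = -41283 + √((71/2)*(1/39) - 1494) = -41283 + √(71/78 - 1494) = -41283 + √(-116461/78) = -41283 + I*√9083958/78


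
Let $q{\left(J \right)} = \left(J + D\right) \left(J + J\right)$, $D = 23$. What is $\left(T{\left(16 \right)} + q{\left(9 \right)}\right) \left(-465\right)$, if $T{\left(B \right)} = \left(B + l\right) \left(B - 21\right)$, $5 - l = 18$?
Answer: $-260865$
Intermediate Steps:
$l = -13$ ($l = 5 - 18 = -13$)
$q{\left(J \right)} = 2 J \left(23 + J\right)$ ($q{\left(J \right)} = \left(J + 23\right) \left(J + J\right) = \left(23 + J\right) 2 J = 2 J \left(23 + J\right)$)
$T{\left(B \right)} = \left(-21 + B\right) \left(-13 + B\right)$ ($T{\left(B \right)} = \left(B - 13\right) \left(B - 21\right) = \left(-13 + B\right) \left(-21 + B\right) = \left(-21 + B\right) \left(-13 + B\right)$)
$\left(T{\left(16 \right)} + q{\left(9 \right)}\right) \left(-465\right) = \left(\left(273 + 16^{2} - 544\right) + 2 \cdot 9 \left(23 + 9\right)\right) \left(-465\right) = \left(\left(273 + 256 - 544\right) + 2 \cdot 9 \cdot 32\right) \left(-465\right) = \left(-15 + 576\right) \left(-465\right) = 561 \left(-465\right) = -260865$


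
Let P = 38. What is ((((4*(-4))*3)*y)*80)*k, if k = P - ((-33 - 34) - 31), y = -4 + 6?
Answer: -1044480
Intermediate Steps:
y = 2
k = 136 (k = 38 - ((-33 - 34) - 31) = 38 - (-67 - 31) = 38 - 1*(-98) = 38 + 98 = 136)
((((4*(-4))*3)*y)*80)*k = ((((4*(-4))*3)*2)*80)*136 = ((-16*3*2)*80)*136 = (-48*2*80)*136 = -96*80*136 = -7680*136 = -1044480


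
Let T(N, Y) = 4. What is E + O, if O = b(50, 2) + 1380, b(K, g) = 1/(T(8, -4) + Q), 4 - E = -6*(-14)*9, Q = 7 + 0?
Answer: 6909/11 ≈ 628.09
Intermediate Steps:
Q = 7
E = -752 (E = 4 - (-6*(-14))*9 = 4 - 84*9 = 4 - 1*756 = 4 - 756 = -752)
b(K, g) = 1/11 (b(K, g) = 1/(4 + 7) = 1/11)
O = 15181/11 (O = 1/11 + 1380 = 15181/11 ≈ 1380.1)
E + O = -752 + 15181/11 = 6909/11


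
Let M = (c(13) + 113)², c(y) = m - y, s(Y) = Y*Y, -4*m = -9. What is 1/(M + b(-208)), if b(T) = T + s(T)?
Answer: 16/856177 ≈ 1.8688e-5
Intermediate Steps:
m = 9/4 (m = -¼*(-9) = 9/4 ≈ 2.2500)
s(Y) = Y²
c(y) = 9/4 - y
M = 167281/16 (M = ((9/4 - 1*13) + 113)² = ((9/4 - 13) + 113)² = (-43/4 + 113)² = (409/4)² = 167281/16 ≈ 10455.)
b(T) = T + T²
1/(M + b(-208)) = 1/(167281/16 - 208*(1 - 208)) = 1/(167281/16 - 208*(-207)) = 1/(167281/16 + 43056) = 1/(856177/16) = 16/856177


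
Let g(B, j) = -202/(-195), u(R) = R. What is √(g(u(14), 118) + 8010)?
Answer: 2*√76154910/195 ≈ 89.504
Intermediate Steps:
g(B, j) = 202/195 (g(B, j) = -202*(-1/195) = 202/195)
√(g(u(14), 118) + 8010) = √(202/195 + 8010) = √(1562152/195) = 2*√76154910/195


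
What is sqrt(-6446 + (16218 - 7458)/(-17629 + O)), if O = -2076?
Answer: I*sqrt(100122831158)/3941 ≈ 80.29*I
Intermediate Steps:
sqrt(-6446 + (16218 - 7458)/(-17629 + O)) = sqrt(-6446 + (16218 - 7458)/(-17629 - 2076)) = sqrt(-6446 + 8760/(-19705)) = sqrt(-6446 + 8760*(-1/19705)) = sqrt(-6446 - 1752/3941) = sqrt(-25405438/3941) = I*sqrt(100122831158)/3941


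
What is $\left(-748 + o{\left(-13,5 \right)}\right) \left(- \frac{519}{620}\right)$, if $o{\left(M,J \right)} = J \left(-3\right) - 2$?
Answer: $\frac{79407}{124} \approx 640.38$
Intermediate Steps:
$o{\left(M,J \right)} = -2 - 3 J$ ($o{\left(M,J \right)} = - 3 J - 2 = -2 - 3 J$)
$\left(-748 + o{\left(-13,5 \right)}\right) \left(- \frac{519}{620}\right) = \left(-748 - 17\right) \left(- \frac{519}{620}\right) = \left(-765\right) \left(- \frac{519}{620}\right) = \frac{79407}{124}$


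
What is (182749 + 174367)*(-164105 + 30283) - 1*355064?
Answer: -47790332416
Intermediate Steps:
(182749 + 174367)*(-164105 + 30283) - 1*355064 = 357116*(-133822) - 355064 = -47789977352 - 355064 = -47790332416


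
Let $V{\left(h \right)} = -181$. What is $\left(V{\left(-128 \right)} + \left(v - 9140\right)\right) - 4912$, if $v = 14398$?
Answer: $165$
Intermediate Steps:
$\left(V{\left(-128 \right)} + \left(v - 9140\right)\right) - 4912 = \left(-181 + \left(14398 - 9140\right)\right) - 4912 = \left(-181 + 5258\right) - 4912 = 5077 - 4912 = 165$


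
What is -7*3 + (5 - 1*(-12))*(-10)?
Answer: -191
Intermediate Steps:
-7*3 + (5 - 1*(-12))*(-10) = -21 + (5 + 12)*(-10) = -21 + 17*(-10) = -21 - 170 = -191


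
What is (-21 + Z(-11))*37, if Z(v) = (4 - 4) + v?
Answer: -1184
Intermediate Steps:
Z(v) = v (Z(v) = 0 + v = v)
(-21 + Z(-11))*37 = (-21 - 11)*37 = -32*37 = -1184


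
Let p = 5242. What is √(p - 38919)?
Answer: I*√33677 ≈ 183.51*I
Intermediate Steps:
√(p - 38919) = √(5242 - 38919) = √(-33677) = I*√33677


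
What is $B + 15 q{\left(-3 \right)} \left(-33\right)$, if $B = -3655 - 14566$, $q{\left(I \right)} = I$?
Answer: $-16736$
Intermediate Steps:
$B = -18221$ ($B = -3655 - 14566 = -18221$)
$B + 15 q{\left(-3 \right)} \left(-33\right) = -18221 + 15 \left(-3\right) \left(-33\right) = -18221 - -1485 = -18221 + 1485 = -16736$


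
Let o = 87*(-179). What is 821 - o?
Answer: 16394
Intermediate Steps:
o = -15573
821 - o = 821 - 1*(-15573) = 821 + 15573 = 16394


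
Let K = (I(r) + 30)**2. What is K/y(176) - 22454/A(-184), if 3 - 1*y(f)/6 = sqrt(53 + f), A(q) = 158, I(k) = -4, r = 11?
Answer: -1248321/8690 - 169*sqrt(229)/330 ≈ -151.40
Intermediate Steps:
y(f) = 18 - 6*sqrt(53 + f)
K = 676 (K = (-4 + 30)**2 = 26**2 = 676)
K/y(176) - 22454/A(-184) = 676/(18 - 6*sqrt(53 + 176)) - 22454/158 = 676/(18 - 6*sqrt(229)) - 22454*1/158 = 676/(18 - 6*sqrt(229)) - 11227/79 = -11227/79 + 676/(18 - 6*sqrt(229))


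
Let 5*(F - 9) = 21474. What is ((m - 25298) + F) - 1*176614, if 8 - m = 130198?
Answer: -1638991/5 ≈ -3.2780e+5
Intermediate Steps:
F = 21519/5 (F = 9 + (1/5)*21474 = 9 + 21474/5 = 21519/5 ≈ 4303.8)
m = -130190 (m = 8 - 1*130198 = 8 - 130198 = -130190)
((m - 25298) + F) - 1*176614 = ((-130190 - 25298) + 21519/5) - 1*176614 = (-155488 + 21519/5) - 176614 = -755921/5 - 176614 = -1638991/5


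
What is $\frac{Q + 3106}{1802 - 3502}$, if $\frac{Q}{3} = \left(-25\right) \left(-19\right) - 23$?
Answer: $- \frac{2231}{850} \approx -2.6247$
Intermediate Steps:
$Q = 1356$ ($Q = 3 \left(\left(-25\right) \left(-19\right) - 23\right) = 3 \left(475 - 23\right) = 3 \cdot 452 = 1356$)
$\frac{Q + 3106}{1802 - 3502} = \frac{1356 + 3106}{1802 - 3502} = \frac{4462}{-1700} = 4462 \left(- \frac{1}{1700}\right) = - \frac{2231}{850}$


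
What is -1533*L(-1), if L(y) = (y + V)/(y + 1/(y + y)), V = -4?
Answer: -5110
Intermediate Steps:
L(y) = (-4 + y)/(y + 1/(2*y)) (L(y) = (y - 4)/(y + 1/(y + y)) = (-4 + y)/(y + 1/(2*y)))
-1533*L(-1) = -3066*(-1)*(-4 - 1)/(1 + 2*(-1)**2) = -3066*(-1)*(-5)/(1 + 2*1) = -3066*(-1)*(-5)/(1 + 2) = -3066*(-1)*(-5)/3 = -1533*10/3 = -5110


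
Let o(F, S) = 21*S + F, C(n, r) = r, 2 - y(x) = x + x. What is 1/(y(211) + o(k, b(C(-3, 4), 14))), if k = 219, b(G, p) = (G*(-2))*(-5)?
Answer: 1/639 ≈ 0.0015649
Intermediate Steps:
y(x) = 2 - 2*x (y(x) = 2 - (x + x) = 2 - 2*x)
b(G, p) = 10*G (b(G, p) = -2*G*(-5) = 10*G)
o(F, S) = F + 21*S
1/(y(211) + o(k, b(C(-3, 4), 14))) = 1/((2 - 2*211) + (219 + 21*(10*4))) = 1/((2 - 422) + (219 + 21*40)) = 1/(-420 + (219 + 840)) = 1/(-420 + 1059) = 1/639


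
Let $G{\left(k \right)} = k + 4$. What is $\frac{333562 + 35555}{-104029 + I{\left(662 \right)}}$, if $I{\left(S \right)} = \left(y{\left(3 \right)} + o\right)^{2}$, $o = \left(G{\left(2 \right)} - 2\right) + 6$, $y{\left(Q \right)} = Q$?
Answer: $- \frac{41013}{11540} \approx -3.554$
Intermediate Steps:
$G{\left(k \right)} = 4 + k$
$o = 10$ ($o = \left(\left(4 + 2\right) - 2\right) + 6 = \left(6 - 2\right) + 6 = 4 + 6 = 10$)
$I{\left(S \right)} = 169$ ($I{\left(S \right)} = \left(3 + 10\right)^{2} = 13^{2} = 169$)
$\frac{333562 + 35555}{-104029 + I{\left(662 \right)}} = \frac{333562 + 35555}{-104029 + 169} = \frac{369117}{-103860} = 369117 \left(- \frac{1}{103860}\right) = - \frac{41013}{11540}$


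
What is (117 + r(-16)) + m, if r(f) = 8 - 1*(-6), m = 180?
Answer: 311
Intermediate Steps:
r(f) = 14 (r(f) = 8 + 6 = 14)
(117 + r(-16)) + m = (117 + 14) + 180 = 131 + 180 = 311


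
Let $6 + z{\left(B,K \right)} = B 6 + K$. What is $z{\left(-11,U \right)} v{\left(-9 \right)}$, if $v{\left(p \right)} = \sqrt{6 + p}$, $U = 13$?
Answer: $- 59 i \sqrt{3} \approx - 102.19 i$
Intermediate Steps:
$z{\left(B,K \right)} = -6 + K + 6 B$ ($z{\left(B,K \right)} = -6 + \left(B 6 + K\right) = -6 + \left(6 B + K\right) = -6 + \left(K + 6 B\right) = -6 + K + 6 B$)
$z{\left(-11,U \right)} v{\left(-9 \right)} = \left(-6 + 13 + 6 \left(-11\right)\right) \sqrt{6 - 9} = \left(-6 + 13 - 66\right) \sqrt{-3} = - 59 i \sqrt{3}$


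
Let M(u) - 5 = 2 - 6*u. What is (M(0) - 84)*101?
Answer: -7777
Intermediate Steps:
M(u) = 7 - 6*u (M(u) = 5 + (2 - 6*u) = 7 - 6*u)
(M(0) - 84)*101 = ((7 - 6*0) - 84)*101 = ((7 + 0) - 84)*101 = (7 - 84)*101 = -77*101 = -7777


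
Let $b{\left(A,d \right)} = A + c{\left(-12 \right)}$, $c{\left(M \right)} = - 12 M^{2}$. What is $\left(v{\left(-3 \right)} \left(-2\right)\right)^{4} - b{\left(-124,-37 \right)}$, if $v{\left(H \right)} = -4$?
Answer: $5948$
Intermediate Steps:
$b{\left(A,d \right)} = -1728 + A$ ($b{\left(A,d \right)} = A - 12 \left(-12\right)^{2} = A - 1728 = -1728 + A$)
$\left(v{\left(-3 \right)} \left(-2\right)\right)^{4} - b{\left(-124,-37 \right)} = \left(\left(-4\right) \left(-2\right)\right)^{4} - \left(-1728 - 124\right) = 8^{4} - -1852 = 4096 + 1852 = 5948$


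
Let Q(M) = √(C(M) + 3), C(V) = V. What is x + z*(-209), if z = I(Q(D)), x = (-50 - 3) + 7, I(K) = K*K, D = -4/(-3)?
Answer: -2855/3 ≈ -951.67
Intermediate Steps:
D = 4/3 (D = -4*(-⅓) = 4/3 ≈ 1.3333)
Q(M) = √(3 + M) (Q(M) = √(M + 3) = √(3 + M))
I(K) = K²
x = -46 (x = -53 + 7 = -46)
z = 13/3 (z = (√(3 + 4/3))² = (√(13/3))² = (√39/3)² = 13/3 ≈ 4.3333)
x + z*(-209) = -46 + (13/3)*(-209) = -46 - 2717/3 = -2855/3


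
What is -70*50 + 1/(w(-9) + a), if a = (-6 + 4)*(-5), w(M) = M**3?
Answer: -2516501/719 ≈ -3500.0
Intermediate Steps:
a = 10 (a = -2*(-5) = 10)
-70*50 + 1/(w(-9) + a) = -70*50 + 1/((-9)**3 + 10) = -3500 + 1/(-729 + 10) = -3500 + 1/(-719) = -3500 - 1/719 = -2516501/719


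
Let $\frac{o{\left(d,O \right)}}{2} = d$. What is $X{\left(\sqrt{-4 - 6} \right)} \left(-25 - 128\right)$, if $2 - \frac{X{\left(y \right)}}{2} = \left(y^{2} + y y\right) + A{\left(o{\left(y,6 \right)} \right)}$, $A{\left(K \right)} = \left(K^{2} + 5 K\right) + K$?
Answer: $-18972 + 3672 i \sqrt{10} \approx -18972.0 + 11612.0 i$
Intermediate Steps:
$o{\left(d,O \right)} = 2 d$
$A{\left(K \right)} = K^{2} + 6 K$
$X{\left(y \right)} = 4 - 4 y^{2} - 4 y \left(6 + 2 y\right)$ ($X{\left(y \right)} = 4 - 2 \left(\left(y^{2} + y y\right) + 2 y \left(6 + 2 y\right)\right) = 4 - 2 \left(\left(y^{2} + y^{2}\right) + 2 y \left(6 + 2 y\right)\right) = 4 - 2 \left(2 y^{2} + 2 y \left(6 + 2 y\right)\right) = 4 - \left(4 y^{2} + 4 y \left(6 + 2 y\right)\right) = 4 - 4 y^{2} - 4 y \left(6 + 2 y\right)$)
$X{\left(\sqrt{-4 - 6} \right)} \left(-25 - 128\right) = \left(4 - 24 \sqrt{-4 - 6} - 12 \left(\sqrt{-4 - 6}\right)^{2}\right) \left(-25 - 128\right) = \left(4 - 24 \sqrt{-10} - 12 \left(\sqrt{-10}\right)^{2}\right) \left(-153\right) = \left(4 - 24 i \sqrt{10} - 12 \left(i \sqrt{10}\right)^{2}\right) \left(-153\right) = \left(4 - 24 i \sqrt{10} - -120\right) \left(-153\right) = \left(4 - 24 i \sqrt{10} + 120\right) \left(-153\right) = \left(124 - 24 i \sqrt{10}\right) \left(-153\right) = -18972 + 3672 i \sqrt{10}$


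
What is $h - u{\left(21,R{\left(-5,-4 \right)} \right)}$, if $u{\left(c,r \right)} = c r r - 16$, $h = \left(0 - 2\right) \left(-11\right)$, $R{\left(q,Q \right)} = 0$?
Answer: $38$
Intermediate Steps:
$h = 22$ ($h = \left(-2\right) \left(-11\right) = 22$)
$u{\left(c,r \right)} = -16 + c r^{2}$ ($u{\left(c,r \right)} = c r^{2} - 16 = -16 + c r^{2}$)
$h - u{\left(21,R{\left(-5,-4 \right)} \right)} = 22 - \left(-16 + 21 \cdot 0^{2}\right) = 22 - \left(-16 + 21 \cdot 0\right) = 22 - \left(-16 + 0\right) = 22 - -16 = 22 + 16 = 38$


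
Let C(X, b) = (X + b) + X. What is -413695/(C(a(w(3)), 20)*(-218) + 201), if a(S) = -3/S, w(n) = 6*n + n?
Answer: 2895865/28677 ≈ 100.98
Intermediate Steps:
w(n) = 7*n
C(X, b) = b + 2*X
-413695/(C(a(w(3)), 20)*(-218) + 201) = -413695/((20 + 2*(-3/(7*3)))*(-218) + 201) = -413695/((20 + 2*(-3/21))*(-218) + 201) = -413695/((20 + 2*(-3*1/21))*(-218) + 201) = -413695/((20 + 2*(-1/7))*(-218) + 201) = -413695/((20 - 2/7)*(-218) + 201) = -413695/((138/7)*(-218) + 201) = -413695/(-30084/7 + 201) = -413695/(-28677/7) = -413695*(-7/28677) = 2895865/28677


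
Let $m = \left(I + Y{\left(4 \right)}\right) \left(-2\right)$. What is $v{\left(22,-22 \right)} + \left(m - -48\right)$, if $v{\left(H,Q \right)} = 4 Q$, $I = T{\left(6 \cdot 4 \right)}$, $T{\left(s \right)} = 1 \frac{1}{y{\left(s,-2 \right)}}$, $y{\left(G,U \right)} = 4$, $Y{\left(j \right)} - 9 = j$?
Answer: $- \frac{133}{2} \approx -66.5$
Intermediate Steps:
$Y{\left(j \right)} = 9 + j$
$T{\left(s \right)} = \frac{1}{4}$ ($T{\left(s \right)} = 1 \cdot \frac{1}{4} = \frac{1}{4}$)
$I = \frac{1}{4} \approx 0.25$
$m = - \frac{53}{2}$ ($m = \left(\frac{1}{4} + \left(9 + 4\right)\right) \left(-2\right) = \left(\frac{1}{4} + 13\right) \left(-2\right) = \frac{53}{4} \left(-2\right) = - \frac{53}{2} \approx -26.5$)
$v{\left(22,-22 \right)} + \left(m - -48\right) = 4 \left(-22\right) - - \frac{43}{2} = -88 + \left(- \frac{53}{2} + 48\right) = -88 + \frac{43}{2} = - \frac{133}{2}$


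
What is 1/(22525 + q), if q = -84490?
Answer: -1/61965 ≈ -1.6138e-5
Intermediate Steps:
1/(22525 + q) = 1/(22525 - 84490) = 1/(-61965) = -1/61965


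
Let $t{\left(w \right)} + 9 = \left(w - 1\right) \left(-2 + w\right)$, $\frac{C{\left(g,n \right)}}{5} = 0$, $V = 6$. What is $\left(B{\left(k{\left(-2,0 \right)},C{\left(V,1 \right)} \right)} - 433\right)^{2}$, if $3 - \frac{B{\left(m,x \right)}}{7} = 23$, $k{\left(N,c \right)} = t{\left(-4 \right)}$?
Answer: $328329$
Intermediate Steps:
$C{\left(g,n \right)} = 0$ ($C{\left(g,n \right)} = 5 \cdot 0 = 0$)
$t{\left(w \right)} = -9 + \left(-1 + w\right) \left(-2 + w\right)$ ($t{\left(w \right)} = -9 + \left(w - 1\right) \left(-2 + w\right) = -9 + \left(-1 + w\right) \left(-2 + w\right)$)
$k{\left(N,c \right)} = 21$ ($k{\left(N,c \right)} = -7 + \left(-4\right)^{2} - -12 = -7 + 16 + 12 = 21$)
$B{\left(m,x \right)} = -140$ ($B{\left(m,x \right)} = 21 - 161 = -140$)
$\left(B{\left(k{\left(-2,0 \right)},C{\left(V,1 \right)} \right)} - 433\right)^{2} = \left(-140 - 433\right)^{2} = \left(-573\right)^{2} = 328329$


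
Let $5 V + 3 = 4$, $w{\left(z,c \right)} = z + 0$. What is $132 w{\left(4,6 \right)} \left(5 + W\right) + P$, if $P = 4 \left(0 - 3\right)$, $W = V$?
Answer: $\frac{13668}{5} \approx 2733.6$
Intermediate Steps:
$w{\left(z,c \right)} = z$
$V = \frac{1}{5}$ ($V = - \frac{3}{5} + \frac{1}{5} \cdot 4 = - \frac{3}{5} + \frac{4}{5} = \frac{1}{5} \approx 0.2$)
$W = \frac{1}{5} \approx 0.2$
$P = -12$ ($P = 4 \left(-3\right) = -12$)
$132 w{\left(4,6 \right)} \left(5 + W\right) + P = 132 \cdot 4 \left(5 + \frac{1}{5}\right) - 12 = 132 \cdot 4 \cdot \frac{26}{5} - 12 = 132 \cdot \frac{104}{5} - 12 = \frac{13728}{5} - 12 = \frac{13668}{5}$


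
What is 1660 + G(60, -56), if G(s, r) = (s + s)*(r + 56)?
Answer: 1660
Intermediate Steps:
G(s, r) = 2*s*(56 + r) (G(s, r) = (2*s)*(56 + r) = 2*s*(56 + r))
1660 + G(60, -56) = 1660 + 2*60*(56 - 56) = 1660 + 2*60*0 = 1660 + 0 = 1660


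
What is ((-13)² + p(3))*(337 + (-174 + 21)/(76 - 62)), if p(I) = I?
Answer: 392590/7 ≈ 56084.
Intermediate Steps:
((-13)² + p(3))*(337 + (-174 + 21)/(76 - 62)) = ((-13)² + 3)*(337 + (-174 + 21)/(76 - 62)) = (169 + 3)*(337 - 153/14) = 172*(337 - 153*1/14) = 172*(337 - 153/14) = 172*(4565/14) = 392590/7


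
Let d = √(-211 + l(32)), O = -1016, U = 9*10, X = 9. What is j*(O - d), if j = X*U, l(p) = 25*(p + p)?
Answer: -822960 - 810*√1389 ≈ -8.5315e+5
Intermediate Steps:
l(p) = 50*p (l(p) = 25*(2*p) = 50*p)
U = 90
d = √1389 (d = √(-211 + 50*32) = √(-211 + 1600) = √1389 ≈ 37.269)
j = 810 (j = 9*90 = 810)
j*(O - d) = 810*(-1016 - √1389) = -822960 - 810*√1389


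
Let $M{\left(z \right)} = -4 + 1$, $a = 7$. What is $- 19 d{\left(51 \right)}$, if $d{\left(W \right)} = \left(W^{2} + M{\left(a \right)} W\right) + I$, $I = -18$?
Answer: $-46170$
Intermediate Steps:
$M{\left(z \right)} = -3$
$d{\left(W \right)} = -18 + W^{2} - 3 W$ ($d{\left(W \right)} = \left(W^{2} - 3 W\right) - 18 = -18 + W^{2} - 3 W$)
$- 19 d{\left(51 \right)} = - 19 \left(-18 + 51^{2} - 153\right) = - 19 \left(-18 + 2601 - 153\right) = \left(-19\right) 2430 = -46170$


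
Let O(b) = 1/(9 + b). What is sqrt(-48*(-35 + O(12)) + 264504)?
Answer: 2*sqrt(3260726)/7 ≈ 515.93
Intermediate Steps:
sqrt(-48*(-35 + O(12)) + 264504) = sqrt(-48*(-35 + 1/(9 + 12)) + 264504) = sqrt(-48*(-35 + 1/21) + 264504) = sqrt(-48*(-734/21) + 264504) = sqrt(11744/7 + 264504) = sqrt(1863272/7) = 2*sqrt(3260726)/7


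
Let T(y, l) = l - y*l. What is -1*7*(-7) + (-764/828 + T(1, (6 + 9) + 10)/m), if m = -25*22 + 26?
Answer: 9952/207 ≈ 48.077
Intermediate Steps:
m = -524 (m = -550 + 26 = -524)
T(y, l) = l - l*y
-1*7*(-7) + (-764/828 + T(1, (6 + 9) + 10)/m) = -1*7*(-7) + (-764/828 + (((6 + 9) + 10)*(1 - 1*1))/(-524)) = -7*(-7) + (-764*1/828 + ((15 + 10)*(1 - 1))*(-1/524)) = 49 + (-191/207 + (25*0)*(-1/524)) = 49 + (-191/207 + 0*(-1/524)) = 49 + (-191/207 + 0) = 49 - 191/207 = 9952/207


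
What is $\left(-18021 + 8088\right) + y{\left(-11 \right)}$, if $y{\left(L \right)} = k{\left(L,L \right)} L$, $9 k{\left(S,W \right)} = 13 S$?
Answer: $- \frac{87824}{9} \approx -9758.2$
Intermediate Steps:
$k{\left(S,W \right)} = \frac{13 S}{9}$
$y{\left(L \right)} = \frac{13 L^{2}}{9}$ ($y{\left(L \right)} = \frac{13 L}{9} L = \frac{13 L^{2}}{9}$)
$\left(-18021 + 8088\right) + y{\left(-11 \right)} = \left(-18021 + 8088\right) + \frac{13 \left(-11\right)^{2}}{9} = -9933 + \frac{13}{9} \cdot 121 = -9933 + \frac{1573}{9} = - \frac{87824}{9}$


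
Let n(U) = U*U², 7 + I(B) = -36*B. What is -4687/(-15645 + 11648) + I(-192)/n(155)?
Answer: 3496280282/2976865675 ≈ 1.1745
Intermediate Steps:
I(B) = -7 - 36*B
n(U) = U³
-4687/(-15645 + 11648) + I(-192)/n(155) = -4687/(-15645 + 11648) + (-7 - 36*(-192))/(155³) = -4687/(-3997) + (-7 + 6912)/3723875 = -4687*(-1/3997) + 6905*(1/3723875) = 4687/3997 + 1381/744775 = 3496280282/2976865675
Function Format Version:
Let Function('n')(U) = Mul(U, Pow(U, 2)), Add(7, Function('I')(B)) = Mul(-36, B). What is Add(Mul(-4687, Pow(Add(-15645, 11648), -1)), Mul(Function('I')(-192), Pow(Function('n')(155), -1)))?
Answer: Rational(3496280282, 2976865675) ≈ 1.1745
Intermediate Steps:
Function('I')(B) = Add(-7, Mul(-36, B))
Function('n')(U) = Pow(U, 3)
Add(Mul(-4687, Pow(Add(-15645, 11648), -1)), Mul(Function('I')(-192), Pow(Function('n')(155), -1))) = Add(Mul(-4687, Pow(Add(-15645, 11648), -1)), Mul(Add(-7, Mul(-36, -192)), Pow(Pow(155, 3), -1))) = Add(Mul(-4687, Pow(-3997, -1)), Mul(Add(-7, 6912), Pow(3723875, -1))) = Add(Mul(-4687, Rational(-1, 3997)), Mul(6905, Rational(1, 3723875))) = Add(Rational(4687, 3997), Rational(1381, 744775)) = Rational(3496280282, 2976865675)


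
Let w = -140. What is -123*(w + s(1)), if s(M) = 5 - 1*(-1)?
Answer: 16482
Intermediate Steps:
s(M) = 6 (s(M) = 5 + 1 = 6)
-123*(w + s(1)) = -123*(-140 + 6) = -123*(-134) = 16482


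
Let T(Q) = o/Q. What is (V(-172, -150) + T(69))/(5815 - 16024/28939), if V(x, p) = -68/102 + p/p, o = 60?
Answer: 2401937/11610234009 ≈ 0.00020688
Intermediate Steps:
V(x, p) = ⅓ (V(x, p) = -68*1/102 + 1 = -⅔ + 1 = ⅓)
T(Q) = 60/Q
(V(-172, -150) + T(69))/(5815 - 16024/28939) = (⅓ + 60/69)/(5815 - 16024/28939) = (⅓ + 60*(1/69))/(5815 - 16024*1/28939) = (⅓ + 20/23)/(5815 - 16024/28939) = 83/(69*(168264261/28939)) = (83/69)*(28939/168264261) = 2401937/11610234009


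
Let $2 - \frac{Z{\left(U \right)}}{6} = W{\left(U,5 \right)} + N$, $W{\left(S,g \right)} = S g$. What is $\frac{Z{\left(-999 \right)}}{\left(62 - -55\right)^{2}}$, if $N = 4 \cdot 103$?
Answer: $\frac{9170}{4563} \approx 2.0096$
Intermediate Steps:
$N = 412$
$Z{\left(U \right)} = -2460 - 30 U$ ($Z{\left(U \right)} = 12 - 6 \left(U 5 + 412\right) = 12 - 6 \left(5 U + 412\right) = 12 - 6 \left(412 + 5 U\right) = 12 - \left(2472 + 30 U\right) = -2460 - 30 U$)
$\frac{Z{\left(-999 \right)}}{\left(62 - -55\right)^{2}} = \frac{-2460 - -29970}{\left(62 - -55\right)^{2}} = \frac{-2460 + 29970}{\left(62 + 55\right)^{2}} = \frac{27510}{117^{2}} = \frac{27510}{13689} = 27510 \cdot \frac{1}{13689} = \frac{9170}{4563}$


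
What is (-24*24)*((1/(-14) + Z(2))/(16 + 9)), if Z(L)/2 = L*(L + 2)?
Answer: -64224/175 ≈ -366.99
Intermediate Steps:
Z(L) = 2*L*(2 + L) (Z(L) = 2*(L*(L + 2)) = 2*(L*(2 + L)) = 2*L*(2 + L))
(-24*24)*((1/(-14) + Z(2))/(16 + 9)) = (-24*24)*((1/(-14) + 2*2*(2 + 2))/(16 + 9)) = -576*(-1/14 + 2*2*4)/25 = -576*(-1/14 + 16)/25 = -64224/(7*25) = -576*223/350 = -64224/175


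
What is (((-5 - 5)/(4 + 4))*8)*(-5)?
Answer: 50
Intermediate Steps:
(((-5 - 5)/(4 + 4))*8)*(-5) = (-10/8*8)*(-5) = (-10*⅛*8)*(-5) = -5/4*8*(-5) = -10*(-5) = 50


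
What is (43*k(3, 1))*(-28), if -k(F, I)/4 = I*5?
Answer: 24080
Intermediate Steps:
k(F, I) = -20*I (k(F, I) = -4*I*5 = -20*I)
(43*k(3, 1))*(-28) = (43*(-20*1))*(-28) = (43*(-20))*(-28) = -860*(-28) = 24080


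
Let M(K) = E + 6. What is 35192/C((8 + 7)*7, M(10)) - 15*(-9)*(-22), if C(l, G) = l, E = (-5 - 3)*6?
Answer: -276658/105 ≈ -2634.8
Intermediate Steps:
E = -48 (E = -8*6 = -48)
M(K) = -42 (M(K) = -48 + 6 = -42)
35192/C((8 + 7)*7, M(10)) - 15*(-9)*(-22) = 35192/(((8 + 7)*7)) - 15*(-9)*(-22) = 35192/((15*7)) - (-135)*(-22) = 35192/105 - 1*2970 = 35192*(1/105) - 2970 = 35192/105 - 2970 = -276658/105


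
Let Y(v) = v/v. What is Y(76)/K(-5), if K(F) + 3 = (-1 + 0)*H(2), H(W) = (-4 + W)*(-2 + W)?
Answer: -⅓ ≈ -0.33333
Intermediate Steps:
Y(v) = 1
K(F) = -3 (K(F) = -3 + (-1 + 0)*(8 + 2² - 6*2) = -3 - (8 + 4 - 12) = -3 - 1*0 = -3 + 0 = -3)
Y(76)/K(-5) = 1/(-3) = 1*(-⅓) = -⅓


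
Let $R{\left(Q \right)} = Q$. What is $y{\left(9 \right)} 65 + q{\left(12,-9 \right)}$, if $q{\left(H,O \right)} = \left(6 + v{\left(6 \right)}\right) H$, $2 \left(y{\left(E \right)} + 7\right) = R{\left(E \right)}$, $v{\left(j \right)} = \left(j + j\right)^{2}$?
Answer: $\frac{3275}{2} \approx 1637.5$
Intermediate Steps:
$v{\left(j \right)} = 4 j^{2}$ ($v{\left(j \right)} = \left(2 j\right)^{2} = 4 j^{2}$)
$y{\left(E \right)} = -7 + \frac{E}{2}$
$q{\left(H,O \right)} = 150 H$ ($q{\left(H,O \right)} = \left(6 + 4 \cdot 6^{2}\right) H = \left(6 + 4 \cdot 36\right) H = \left(6 + 144\right) H = 150 H$)
$y{\left(9 \right)} 65 + q{\left(12,-9 \right)} = \left(-7 + \frac{1}{2} \cdot 9\right) 65 + 150 \cdot 12 = \left(-7 + \frac{9}{2}\right) 65 + 1800 = \left(- \frac{5}{2}\right) 65 + 1800 = - \frac{325}{2} + 1800 = \frac{3275}{2}$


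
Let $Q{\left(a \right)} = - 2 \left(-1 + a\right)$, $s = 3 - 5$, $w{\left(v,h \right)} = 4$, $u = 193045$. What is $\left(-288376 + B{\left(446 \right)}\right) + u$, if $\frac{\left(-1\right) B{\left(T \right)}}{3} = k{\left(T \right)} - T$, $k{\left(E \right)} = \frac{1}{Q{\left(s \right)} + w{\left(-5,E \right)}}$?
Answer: $- \frac{939933}{10} \approx -93993.0$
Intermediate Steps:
$s = -2$ ($s = 3 - 5 = -2$)
$Q{\left(a \right)} = 2 - 2 a$
$k{\left(E \right)} = \frac{1}{10}$ ($k{\left(E \right)} = \frac{1}{\left(2 - -4\right) + 4} = \frac{1}{\left(2 + 4\right) + 4} = \frac{1}{6 + 4} = \frac{1}{10}$)
$B{\left(T \right)} = - \frac{3}{10} + 3 T$ ($B{\left(T \right)} = - 3 \left(\frac{1}{10} - T\right) = - \frac{3}{10} + 3 T$)
$\left(-288376 + B{\left(446 \right)}\right) + u = \left(-288376 + \left(- \frac{3}{10} + 3 \cdot 446\right)\right) + 193045 = \left(-288376 + \left(- \frac{3}{10} + 1338\right)\right) + 193045 = \left(-288376 + \frac{13377}{10}\right) + 193045 = - \frac{2870383}{10} + 193045 = - \frac{939933}{10}$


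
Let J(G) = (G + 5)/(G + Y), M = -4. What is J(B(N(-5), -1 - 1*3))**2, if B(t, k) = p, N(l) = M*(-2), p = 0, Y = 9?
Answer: 25/81 ≈ 0.30864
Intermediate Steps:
N(l) = 8 (N(l) = -4*(-2) = 8)
B(t, k) = 0
J(G) = (5 + G)/(9 + G) (J(G) = (G + 5)/(G + 9) = (5 + G)/(9 + G))
J(B(N(-5), -1 - 1*3))**2 = ((5 + 0)/(9 + 0))**2 = (5/9)**2 = 25/81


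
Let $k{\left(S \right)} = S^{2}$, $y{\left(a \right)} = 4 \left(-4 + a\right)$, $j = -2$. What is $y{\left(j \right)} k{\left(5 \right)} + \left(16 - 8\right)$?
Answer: $-592$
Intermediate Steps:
$y{\left(a \right)} = -16 + 4 a$
$y{\left(j \right)} k{\left(5 \right)} + \left(16 - 8\right) = \left(-16 + 4 \left(-2\right)\right) 5^{2} + \left(16 - 8\right) = \left(-16 - 8\right) 25 + 8 = \left(-24\right) 25 + 8 = -600 + 8 = -592$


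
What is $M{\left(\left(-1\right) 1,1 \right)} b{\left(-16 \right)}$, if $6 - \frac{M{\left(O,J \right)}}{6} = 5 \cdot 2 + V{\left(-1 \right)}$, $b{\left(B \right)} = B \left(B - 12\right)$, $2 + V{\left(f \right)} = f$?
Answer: $-2688$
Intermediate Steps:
$V{\left(f \right)} = -2 + f$
$b{\left(B \right)} = B \left(-12 + B\right)$
$M{\left(O,J \right)} = -6$ ($M{\left(O,J \right)} = 36 - 6 \left(5 \cdot 2 - 3\right) = 36 - 6 \left(10 - 3\right) = 36 - 42 = -6$)
$M{\left(\left(-1\right) 1,1 \right)} b{\left(-16 \right)} = - 6 \left(- 16 \left(-12 - 16\right)\right) = - 6 \left(\left(-16\right) \left(-28\right)\right) = \left(-6\right) 448 = -2688$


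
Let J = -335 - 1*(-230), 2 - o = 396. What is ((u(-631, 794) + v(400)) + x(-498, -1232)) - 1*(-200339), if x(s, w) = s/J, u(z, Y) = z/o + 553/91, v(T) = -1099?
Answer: 35719981567/179270 ≈ 1.9925e+5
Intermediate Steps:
o = -394 (o = 2 - 1*396 = 2 - 396 = -394)
J = -105 (J = -335 + 230 = -105)
u(z, Y) = 79/13 - z/394 (u(z, Y) = z/(-394) + 553/91 = z*(-1/394) + 553*(1/91) = -z/394 + 79/13 = 79/13 - z/394)
x(s, w) = -s/105 (x(s, w) = s/(-105) = s*(-1/105) = -s/105)
((u(-631, 794) + v(400)) + x(-498, -1232)) - 1*(-200339) = (((79/13 - 1/394*(-631)) - 1099) - 1/105*(-498)) - 1*(-200339) = (((79/13 + 631/394) - 1099) + 166/35) + 200339 = ((39329/5122 - 1099) + 166/35) + 200339 = (-5589749/5122 + 166/35) + 200339 = -194790963/179270 + 200339 = 35719981567/179270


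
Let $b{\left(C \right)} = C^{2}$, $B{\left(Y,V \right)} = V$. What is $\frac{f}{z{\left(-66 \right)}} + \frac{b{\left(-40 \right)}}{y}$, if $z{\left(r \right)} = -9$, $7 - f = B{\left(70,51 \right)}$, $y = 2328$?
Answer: $\frac{4868}{873} \approx 5.5762$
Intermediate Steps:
$f = -44$ ($f = 7 - 51 = -44$)
$\frac{f}{z{\left(-66 \right)}} + \frac{b{\left(-40 \right)}}{y} = - \frac{44}{-9} + \frac{\left(-40\right)^{2}}{2328} = \left(-44\right) \left(- \frac{1}{9}\right) + 1600 \cdot \frac{1}{2328} = \frac{44}{9} + \frac{200}{291} = \frac{4868}{873}$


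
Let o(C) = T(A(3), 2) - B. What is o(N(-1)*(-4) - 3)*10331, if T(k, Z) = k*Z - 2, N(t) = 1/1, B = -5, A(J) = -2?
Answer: -10331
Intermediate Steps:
N(t) = 1
T(k, Z) = -2 + Z*k (T(k, Z) = Z*k - 2 = -2 + Z*k)
o(C) = -1 (o(C) = (-2 + 2*(-2)) - 1*(-5) = (-2 - 4) + 5 = -6 + 5 = -1)
o(N(-1)*(-4) - 3)*10331 = -1*10331 = -10331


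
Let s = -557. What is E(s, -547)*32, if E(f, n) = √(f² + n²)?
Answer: 32*√609458 ≈ 24982.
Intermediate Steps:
E(s, -547)*32 = √((-557)² + (-547)²)*32 = √(310249 + 299209)*32 = √609458*32 = 32*√609458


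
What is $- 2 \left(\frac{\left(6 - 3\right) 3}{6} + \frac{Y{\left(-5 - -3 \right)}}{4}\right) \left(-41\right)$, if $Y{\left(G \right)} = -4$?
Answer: $41$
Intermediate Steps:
$- 2 \left(\frac{\left(6 - 3\right) 3}{6} + \frac{Y{\left(-5 - -3 \right)}}{4}\right) \left(-41\right) = - 2 \left(\frac{\left(6 - 3\right) 3}{6} - \frac{4}{4}\right) \left(-41\right) = - 2 \left(3 \cdot 3 \cdot \frac{1}{6} - 1\right) \left(-41\right) = - 2 \left(9 \cdot \frac{1}{6} - 1\right) \left(-41\right) = - 2 \left(\frac{3}{2} - 1\right) \left(-41\right) = \left(-2\right) \frac{1}{2} \left(-41\right) = \left(-1\right) \left(-41\right) = 41$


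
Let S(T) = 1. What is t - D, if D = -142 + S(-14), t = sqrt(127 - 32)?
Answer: 141 + sqrt(95) ≈ 150.75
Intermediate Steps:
t = sqrt(95) ≈ 9.7468
D = -141 (D = -142 + 1 = -141)
t - D = sqrt(95) - 1*(-141) = sqrt(95) + 141 = 141 + sqrt(95)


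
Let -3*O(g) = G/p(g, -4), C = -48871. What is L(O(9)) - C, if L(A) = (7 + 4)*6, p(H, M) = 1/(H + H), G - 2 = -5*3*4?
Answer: 48937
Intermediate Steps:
G = -58 (G = 2 - 5*3*4 = 2 - 15*4 = 2 - 60 = -58)
p(H, M) = 1/(2*H)
O(g) = 116*g/3 (O(g) = -(-58)/(3*(1/(2*g))) = -(-58)*2*g/3 = -(-116)*g/3 = 116*g/3)
L(A) = 66 (L(A) = 11*6 = 66)
L(O(9)) - C = 66 - 1*(-48871) = 66 + 48871 = 48937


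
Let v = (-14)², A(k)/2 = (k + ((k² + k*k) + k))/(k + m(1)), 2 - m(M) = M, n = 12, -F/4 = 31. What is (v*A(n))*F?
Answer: -1166592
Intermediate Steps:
F = -124 (F = -4*31 = -124)
m(M) = 2 - M
A(k) = 2*(2*k + 2*k²)/(1 + k) (A(k) = 2*((k + ((k² + k*k) + k))/(k + (2 - 1*1))) = 2*((k + ((k² + k²) + k))/(k + (2 - 1))) = 2*((k + (2*k² + k))/(k + 1)) = 2*((k + (k + 2*k²))/(1 + k)) = 2*((2*k + 2*k²)/(1 + k)) = 2*(2*k + 2*k²)/(1 + k))
v = 196
(v*A(n))*F = (196*(4*12))*(-124) = (196*48)*(-124) = 9408*(-124) = -1166592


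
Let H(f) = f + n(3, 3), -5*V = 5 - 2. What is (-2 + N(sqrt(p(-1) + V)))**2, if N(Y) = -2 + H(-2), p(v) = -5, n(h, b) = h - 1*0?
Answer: 9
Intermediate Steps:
n(h, b) = h (n(h, b) = h + 0 = h)
V = -3/5 (V = -(5 - 2)/5 = -1/5*3 = -3/5 ≈ -0.60000)
H(f) = 3 + f (H(f) = f + 3 = 3 + f)
N(Y) = -1 (N(Y) = -2 + (3 - 2) = -2 + 1 = -1)
(-2 + N(sqrt(p(-1) + V)))**2 = (-2 - 1)**2 = (-3)**2 = 9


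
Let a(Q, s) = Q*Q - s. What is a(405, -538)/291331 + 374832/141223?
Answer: 132440261941/41142637813 ≈ 3.2191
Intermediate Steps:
a(Q, s) = Q² - s
a(405, -538)/291331 + 374832/141223 = (405² - 1*(-538))/291331 + 374832/141223 = (164025 + 538)*(1/291331) + 374832*(1/141223) = 164563*(1/291331) + 374832/141223 = 164563/291331 + 374832/141223 = 132440261941/41142637813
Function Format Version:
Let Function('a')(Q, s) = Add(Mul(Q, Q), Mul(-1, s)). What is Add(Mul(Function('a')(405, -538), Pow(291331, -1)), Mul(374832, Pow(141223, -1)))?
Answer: Rational(132440261941, 41142637813) ≈ 3.2191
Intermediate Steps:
Function('a')(Q, s) = Add(Pow(Q, 2), Mul(-1, s))
Add(Mul(Function('a')(405, -538), Pow(291331, -1)), Mul(374832, Pow(141223, -1))) = Add(Mul(Add(Pow(405, 2), Mul(-1, -538)), Pow(291331, -1)), Mul(374832, Pow(141223, -1))) = Add(Mul(Add(164025, 538), Rational(1, 291331)), Mul(374832, Rational(1, 141223))) = Add(Mul(164563, Rational(1, 291331)), Rational(374832, 141223)) = Add(Rational(164563, 291331), Rational(374832, 141223)) = Rational(132440261941, 41142637813)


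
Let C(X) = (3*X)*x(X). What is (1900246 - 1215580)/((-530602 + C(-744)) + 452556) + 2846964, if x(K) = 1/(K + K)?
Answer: 444378394464/156089 ≈ 2.8470e+6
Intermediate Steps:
x(K) = 1/(2*K)
C(X) = 3/2 (C(X) = (3*X)*(1/(2*X)) = 3/2)
(1900246 - 1215580)/((-530602 + C(-744)) + 452556) + 2846964 = (1900246 - 1215580)/((-530602 + 3/2) + 452556) + 2846964 = 684666/(-1061201/2 + 452556) + 2846964 = 684666/(-156089/2) + 2846964 = 684666*(-2/156089) + 2846964 = -1369332/156089 + 2846964 = 444378394464/156089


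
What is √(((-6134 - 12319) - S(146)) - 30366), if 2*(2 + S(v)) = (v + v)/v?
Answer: I*√48818 ≈ 220.95*I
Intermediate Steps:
S(v) = -1 (S(v) = -2 + ((v + v)/v)/2 = -2 + ((2*v)/v)/2 = -2 + (½)*2 = -2 + 1 = -1)
√(((-6134 - 12319) - S(146)) - 30366) = √(((-6134 - 12319) - 1*(-1)) - 30366) = √((-18453 + 1) - 30366) = √(-18452 - 30366) = √(-48818) = I*√48818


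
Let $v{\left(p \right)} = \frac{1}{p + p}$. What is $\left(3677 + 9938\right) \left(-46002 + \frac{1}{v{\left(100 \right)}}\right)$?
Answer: $-623594230$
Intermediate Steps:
$v{\left(p \right)} = \frac{1}{2 p}$
$\left(3677 + 9938\right) \left(-46002 + \frac{1}{v{\left(100 \right)}}\right) = \left(3677 + 9938\right) \left(-46002 + \frac{1}{\frac{1}{2} \cdot \frac{1}{100}}\right) = 13615 \left(-46002 + \frac{1}{\frac{1}{2} \cdot \frac{1}{100}}\right) = 13615 \left(-46002 + \frac{1}{\frac{1}{200}}\right) = 13615 \left(-46002 + 200\right) = 13615 \left(-45802\right) = -623594230$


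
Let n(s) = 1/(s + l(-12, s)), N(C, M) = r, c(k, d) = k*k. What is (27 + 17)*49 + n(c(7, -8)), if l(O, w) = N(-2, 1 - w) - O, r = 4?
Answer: 140141/65 ≈ 2156.0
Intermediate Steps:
c(k, d) = k²
N(C, M) = 4
l(O, w) = 4 - O
n(s) = 1/(16 + s) (n(s) = 1/(s + (4 - 1*(-12))) = 1/(s + (4 + 12)) = 1/(s + 16) = 1/(16 + s))
(27 + 17)*49 + n(c(7, -8)) = (27 + 17)*49 + 1/(16 + 7²) = 44*49 + 1/(16 + 49) = 2156 + 1/65 = 140141/65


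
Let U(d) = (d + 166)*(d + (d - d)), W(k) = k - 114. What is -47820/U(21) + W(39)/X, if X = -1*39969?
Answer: -212335895/17439807 ≈ -12.175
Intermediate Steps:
W(k) = -114 + k
U(d) = d*(166 + d) (U(d) = (166 + d)*(d + 0) = (166 + d)*d = d*(166 + d))
X = -39969
-47820/U(21) + W(39)/X = -47820*1/(21*(166 + 21)) + (-114 + 39)/(-39969) = -47820/(21*187) - 75*(-1/39969) = -47820/3927 + 25/13323 = -47820*1/3927 + 25/13323 = -15940/1309 + 25/13323 = -212335895/17439807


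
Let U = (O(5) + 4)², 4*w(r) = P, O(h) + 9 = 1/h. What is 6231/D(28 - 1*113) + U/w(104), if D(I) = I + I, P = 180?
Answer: -153599/4250 ≈ -36.141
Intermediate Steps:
O(h) = -9 + 1/h
w(r) = 45 (w(r) = (¼)*180 = 45)
D(I) = 2*I
U = 576/25 (U = ((-9 + 1/5) + 4)² = ((-9 + ⅕) + 4)² = (-44/5 + 4)² = (-24/5)² = 576/25 ≈ 23.040)
6231/D(28 - 1*113) + U/w(104) = 6231/((2*(28 - 1*113))) + (576/25)/45 = 6231/((2*(28 - 113))) + (576/25)*(1/45) = 6231/((2*(-85))) + 64/125 = 6231/(-170) + 64/125 = 6231*(-1/170) + 64/125 = -6231/170 + 64/125 = -153599/4250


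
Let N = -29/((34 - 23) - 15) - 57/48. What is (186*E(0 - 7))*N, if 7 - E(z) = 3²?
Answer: -9021/4 ≈ -2255.3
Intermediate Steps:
E(z) = -2 (E(z) = 7 - 1*3² = 7 - 1*9 = 7 - 9 = -2)
N = 97/16 (N = -29/(11 - 15) - 57*1/48 = -29/(-4) - 19/16 = -29*(-¼) - 19/16 = 29/4 - 19/16 = 97/16 ≈ 6.0625)
(186*E(0 - 7))*N = (186*(-2))*(97/16) = -372*97/16 = -9021/4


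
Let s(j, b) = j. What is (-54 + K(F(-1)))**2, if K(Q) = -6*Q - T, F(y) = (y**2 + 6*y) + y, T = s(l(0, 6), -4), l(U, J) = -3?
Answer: 225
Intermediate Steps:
T = -3
F(y) = y**2 + 7*y
K(Q) = 3 - 6*Q (K(Q) = -6*Q - 1*(-3) = -6*Q + 3 = 3 - 6*Q)
(-54 + K(F(-1)))**2 = (-54 + (3 - (-6)*(7 - 1)))**2 = (-54 + (3 - (-6)*6))**2 = (-54 + (3 - 6*(-6)))**2 = (-54 + (3 + 36))**2 = (-54 + 39)**2 = (-15)**2 = 225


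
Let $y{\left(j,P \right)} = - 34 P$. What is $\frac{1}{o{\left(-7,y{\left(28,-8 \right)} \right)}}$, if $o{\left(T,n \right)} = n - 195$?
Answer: $\frac{1}{77} \approx 0.012987$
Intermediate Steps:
$o{\left(T,n \right)} = -195 + n$ ($o{\left(T,n \right)} = n - 195 = -195 + n$)
$\frac{1}{o{\left(-7,y{\left(28,-8 \right)} \right)}} = \frac{1}{-195 - -272} = \frac{1}{-195 + 272} = \frac{1}{77}$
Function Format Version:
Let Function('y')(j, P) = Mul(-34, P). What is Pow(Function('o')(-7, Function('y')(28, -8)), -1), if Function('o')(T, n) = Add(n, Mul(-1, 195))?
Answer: Rational(1, 77) ≈ 0.012987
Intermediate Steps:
Function('o')(T, n) = Add(-195, n) (Function('o')(T, n) = Add(n, -195) = Add(-195, n))
Pow(Function('o')(-7, Function('y')(28, -8)), -1) = Pow(Add(-195, Mul(-34, -8)), -1) = Pow(Add(-195, 272), -1) = Pow(77, -1) = Rational(1, 77)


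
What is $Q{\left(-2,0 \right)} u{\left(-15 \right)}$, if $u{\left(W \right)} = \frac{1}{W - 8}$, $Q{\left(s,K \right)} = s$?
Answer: $\frac{2}{23} \approx 0.086957$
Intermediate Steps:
$u{\left(W \right)} = \frac{1}{-8 + W}$
$Q{\left(-2,0 \right)} u{\left(-15 \right)} = - \frac{2}{-8 - 15} = - \frac{2}{-23} = \left(-2\right) \left(- \frac{1}{23}\right) = \frac{2}{23}$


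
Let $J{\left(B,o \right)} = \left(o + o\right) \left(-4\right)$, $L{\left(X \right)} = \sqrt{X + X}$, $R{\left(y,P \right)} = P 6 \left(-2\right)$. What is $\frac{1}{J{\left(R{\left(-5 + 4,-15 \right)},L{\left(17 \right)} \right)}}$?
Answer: $- \frac{\sqrt{34}}{272} \approx -0.021437$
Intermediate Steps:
$R{\left(y,P \right)} = - 12 P$ ($R{\left(y,P \right)} = 6 P \left(-2\right) = - 12 P$)
$L{\left(X \right)} = \sqrt{2} \sqrt{X}$ ($L{\left(X \right)} = \sqrt{2 X} = \sqrt{2} \sqrt{X}$)
$J{\left(B,o \right)} = - 8 o$ ($J{\left(B,o \right)} = 2 o \left(-4\right) = - 8 o$)
$\frac{1}{J{\left(R{\left(-5 + 4,-15 \right)},L{\left(17 \right)} \right)}} = \frac{1}{\left(-8\right) \sqrt{2} \sqrt{17}} = \frac{1}{\left(-8\right) \sqrt{34}} = - \frac{\sqrt{34}}{272}$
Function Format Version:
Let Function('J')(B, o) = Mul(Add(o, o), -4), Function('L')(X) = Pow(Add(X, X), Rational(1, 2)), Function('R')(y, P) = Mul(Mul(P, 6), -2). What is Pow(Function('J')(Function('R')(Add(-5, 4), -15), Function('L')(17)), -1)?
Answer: Mul(Rational(-1, 272), Pow(34, Rational(1, 2))) ≈ -0.021437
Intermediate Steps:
Function('R')(y, P) = Mul(-12, P) (Function('R')(y, P) = Mul(Mul(6, P), -2) = Mul(-12, P))
Function('L')(X) = Mul(Pow(2, Rational(1, 2)), Pow(X, Rational(1, 2))) (Function('L')(X) = Pow(Mul(2, X), Rational(1, 2)) = Mul(Pow(2, Rational(1, 2)), Pow(X, Rational(1, 2))))
Function('J')(B, o) = Mul(-8, o) (Function('J')(B, o) = Mul(Mul(2, o), -4) = Mul(-8, o))
Pow(Function('J')(Function('R')(Add(-5, 4), -15), Function('L')(17)), -1) = Pow(Mul(-8, Mul(Pow(2, Rational(1, 2)), Pow(17, Rational(1, 2)))), -1) = Pow(Mul(-8, Pow(34, Rational(1, 2))), -1) = Mul(Rational(-1, 272), Pow(34, Rational(1, 2)))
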